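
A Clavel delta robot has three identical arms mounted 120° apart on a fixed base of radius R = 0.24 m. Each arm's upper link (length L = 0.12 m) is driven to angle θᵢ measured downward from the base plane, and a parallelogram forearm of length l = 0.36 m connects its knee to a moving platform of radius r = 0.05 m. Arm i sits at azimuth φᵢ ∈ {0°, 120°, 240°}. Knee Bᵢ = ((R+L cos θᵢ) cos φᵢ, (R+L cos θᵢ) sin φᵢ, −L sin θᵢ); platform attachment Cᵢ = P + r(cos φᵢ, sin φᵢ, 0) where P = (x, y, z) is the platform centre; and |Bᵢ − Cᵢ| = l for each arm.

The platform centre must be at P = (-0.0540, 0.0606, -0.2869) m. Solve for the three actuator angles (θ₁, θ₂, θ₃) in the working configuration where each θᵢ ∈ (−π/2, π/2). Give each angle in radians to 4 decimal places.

φ1=0.0° → target in arm frame (-0.0540, 0.0606)
  e−x'=0.2440;  (l²−L²−(e−x')²−y'²−z²)/2L = -0.1263
  γ=atan2(-0.2869,0.2440)=-0.8660;  ψ=arccos(-0.3354)=1.9129;  θ1=γ+ψ≈1.0468
φ2=120.0° → target in arm frame (0.0795, 0.0165)
  A cos θ + B sin θ = C:  0.1105·cos θ + -0.2869·sin θ = 0.0850
  √(A²+B²)=0.3075;  θ2 = -1.2031+1.2906 ≈ 0.0875
rotate P by −φ3: (-0.0255, -0.0771, -0.2869)
  A=0.2155, B=-0.2869, C=(l²−L²−A²−y'²−z²)/(2L)=-0.0812
  √(A²+B²)=0.3588;  θ3 = -0.9266+1.7990 ≈ 0.8724

θ₁ = 1.0468, θ₂ = 0.0875, θ₃ = 0.8724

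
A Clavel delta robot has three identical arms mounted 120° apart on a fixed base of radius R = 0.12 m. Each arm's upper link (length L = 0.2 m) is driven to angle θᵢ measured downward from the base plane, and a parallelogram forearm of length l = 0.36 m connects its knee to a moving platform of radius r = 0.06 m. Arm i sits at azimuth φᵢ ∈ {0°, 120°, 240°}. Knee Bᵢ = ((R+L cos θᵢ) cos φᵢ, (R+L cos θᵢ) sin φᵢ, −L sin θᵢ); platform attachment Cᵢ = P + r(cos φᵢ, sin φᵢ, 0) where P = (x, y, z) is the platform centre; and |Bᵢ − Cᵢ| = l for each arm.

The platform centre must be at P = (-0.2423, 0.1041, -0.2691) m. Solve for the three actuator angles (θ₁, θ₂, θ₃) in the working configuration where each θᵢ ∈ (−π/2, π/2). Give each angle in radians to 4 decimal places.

arm 1 (φ=0.0°): x'=-0.2423, y'=0.1041
  A=0.3023, B=-0.2691, C=(l²−L²−A²−y'²−z²)/(2L)=-0.2126
  √(A²+B²)=0.4047;  θ1 = -0.7274+2.1238 ≈ 1.3965
arm 2 (φ=120.0°): x'=0.2113, y'=0.1578
  e−x'=-0.1513;  (l²−L²−(e−x')²−y'²−z²)/2L = -0.0765
  γ=atan2(-0.2691,-0.1513)=-2.0830;  ψ=arccos(-0.2478)=1.8212;  θ2=γ+ψ≈-0.2618
rotate P by −φ3: (0.0310, -0.2619, -0.2691)
  e−x'=0.0290;  (l²−L²−(e−x')²−y'²−z²)/2L = -0.1306
  √(A²+B²)=0.2707;  θ3 = -1.4634+2.0743 ≈ 0.6109

θ₁ = 1.3965, θ₂ = -0.2618, θ₃ = 0.6109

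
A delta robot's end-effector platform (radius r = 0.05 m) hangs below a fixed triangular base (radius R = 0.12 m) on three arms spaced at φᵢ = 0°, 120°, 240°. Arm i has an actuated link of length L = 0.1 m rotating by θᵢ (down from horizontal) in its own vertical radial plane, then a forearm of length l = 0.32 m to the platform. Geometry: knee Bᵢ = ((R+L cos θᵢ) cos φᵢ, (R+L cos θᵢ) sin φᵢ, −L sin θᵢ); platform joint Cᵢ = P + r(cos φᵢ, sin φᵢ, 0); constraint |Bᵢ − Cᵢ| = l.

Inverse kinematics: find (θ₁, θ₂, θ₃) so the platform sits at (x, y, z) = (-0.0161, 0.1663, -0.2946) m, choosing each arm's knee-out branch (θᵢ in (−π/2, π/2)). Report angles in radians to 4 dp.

arm 1 (φ=0.0°): x'=-0.0161, y'=0.1663
  A=0.0861, B=-0.2946, C=(l²−L²−A²−y'²−z²)/(2L)=-0.1473
  θ1 = atan2(B,A) + arccos(C/0.3069) = 0.7849
arm 2 (φ=120.0°): x'=0.1521, y'=-0.0692
  A=-0.0821, B=-0.2946, C=(l²−L²−A²−y'²−z²)/(2L)=-0.0296
  γ=atan2(-0.2946,-0.0821)=-1.8425;  ψ=arccos(-0.0967)=1.6676;  θ2=γ+ψ≈-0.1748
arm 3 (φ=240.0°): x'=-0.1360, y'=-0.0971
  A=0.2060, B=-0.2946, C=(l²−L²−A²−y'²−z²)/(2L)=-0.2312
  √(A²+B²)=0.3595;  θ3 = -0.9606+2.2694 ≈ 1.3088

θ₁ = 0.7849, θ₂ = -0.1748, θ₃ = 1.3088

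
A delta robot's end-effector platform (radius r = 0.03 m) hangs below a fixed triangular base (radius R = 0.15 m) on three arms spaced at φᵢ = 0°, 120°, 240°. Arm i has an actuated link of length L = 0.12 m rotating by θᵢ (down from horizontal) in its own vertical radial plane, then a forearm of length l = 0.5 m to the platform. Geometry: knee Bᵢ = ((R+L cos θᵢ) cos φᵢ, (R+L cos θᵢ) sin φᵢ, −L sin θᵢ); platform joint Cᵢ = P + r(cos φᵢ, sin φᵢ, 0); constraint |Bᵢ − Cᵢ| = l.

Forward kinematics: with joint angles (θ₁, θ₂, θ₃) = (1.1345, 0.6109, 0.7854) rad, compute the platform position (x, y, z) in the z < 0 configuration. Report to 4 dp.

S1 = (0.1707·cos0.0°, 0.1707·sin0.0°, -0.1088) = (0.1707, 0.0000, -0.1088)
S2 = (0.2183·cos120.0°, 0.2183·sin120.0°, -0.0688) = (-0.1091, 0.1890, -0.0688)
φ3=240.0°: virtual centre (-0.1024, -0.1774, -0.0849), radius l
|S₂|²−|S₁|² = 0.0114;  |S₃|²−|S₁|² = 0.0082
plane₁₂: -0.5597x+0.3781y+0.0799z = 0.0114
det = 0.4051;  x = -0.0176+0.1146z,  y = 0.0041+-0.0416z
sphere 1 gives Az²+Bz+C=0 with A=1.0149, B=0.1740, C=-0.2027;  B²−4AC=0.8530;  roots -0.5408, 0.3693;  negative root z = -0.5408
x = -0.0796, y = 0.0266

(-0.0796, 0.0266, -0.5408)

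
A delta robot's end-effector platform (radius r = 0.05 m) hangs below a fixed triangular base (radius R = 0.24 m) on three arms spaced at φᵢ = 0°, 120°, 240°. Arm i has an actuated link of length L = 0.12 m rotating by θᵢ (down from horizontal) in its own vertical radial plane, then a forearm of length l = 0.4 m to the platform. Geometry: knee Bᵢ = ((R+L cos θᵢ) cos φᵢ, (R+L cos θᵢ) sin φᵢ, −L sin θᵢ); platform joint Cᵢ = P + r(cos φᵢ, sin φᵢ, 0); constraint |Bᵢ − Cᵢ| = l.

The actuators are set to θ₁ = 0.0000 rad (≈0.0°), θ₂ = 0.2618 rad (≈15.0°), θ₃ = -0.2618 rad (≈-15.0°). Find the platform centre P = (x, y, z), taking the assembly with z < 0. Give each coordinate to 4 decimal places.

arm 1 at φ=0.0°: (R−r)+L cos θ1 = 0.3100;  O1 = (0.3100, 0.0000, 0.0000)
O2 = (0.3059·cos120.0°, 0.3059·sin120.0°, -0.0311) = (-0.1530, 0.2649, -0.0311)
O3 = (0.3059·cos240.0°, 0.3059·sin240.0°, 0.0311) = (-0.1530, -0.2649, 0.0311)
|O₂|²−|O₁|² = -0.0016;  |O₃|²−|O₁|² = -0.0016
[-0.9259 0.5299 -0.0621]·P = -0.0016;  [-0.9259 -0.5299 0.0621]·P = -0.0016
det = 0.9812;  x = 0.0017+0.0000z,  y = 0.0000+0.1172z
quadratic in z: (1.0137)z²+(0.0000)z+(-0.0649)=0, √Δ=0.5131 → z ∈ {-0.2531, 0.2531}; z = -0.2531 (taking z<0)
x = 0.0017, y = -0.0297

(0.0017, -0.0297, -0.2531)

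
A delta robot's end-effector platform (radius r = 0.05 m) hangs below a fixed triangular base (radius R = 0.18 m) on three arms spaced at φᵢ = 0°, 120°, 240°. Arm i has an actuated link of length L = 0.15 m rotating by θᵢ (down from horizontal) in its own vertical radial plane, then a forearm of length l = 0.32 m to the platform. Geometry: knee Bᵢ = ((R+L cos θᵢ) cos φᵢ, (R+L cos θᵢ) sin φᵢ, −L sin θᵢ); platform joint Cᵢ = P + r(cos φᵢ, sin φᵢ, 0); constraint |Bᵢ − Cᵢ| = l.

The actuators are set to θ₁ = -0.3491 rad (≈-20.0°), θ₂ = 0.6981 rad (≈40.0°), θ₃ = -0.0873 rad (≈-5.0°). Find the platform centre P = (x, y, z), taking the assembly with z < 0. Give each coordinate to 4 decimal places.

(0.0436, -0.0520, -0.1678)

O1 = (0.2710·cos0.0°, 0.2710·sin0.0°, 0.0513) = (0.2710, 0.0000, 0.0513)
arm 2 at φ=120.0°: e+L cos θ2 = 0.2449;  O2 = (-0.1225, 0.2121, -0.0964)
O3 = (0.2794·cos240.0°, 0.2794·sin240.0°, 0.0131) = (-0.1397, -0.2420, 0.0131)
subtract pairs → two planes through P
[-0.7868 0.4242 -0.2954]·P = -0.0068;  [-0.8213 -0.4840 -0.0765]·P = 0.0022
Cramer: x(z) = 0.0032-0.2406z;  y(z) = -0.0100+0.2503z
quadratic in z: (1.1205)z²+(0.0212)z+(-0.0280)=0, √Δ=0.3548 → z ∈ {-0.1678, 0.1489}; z = -0.1678 (taking z<0)
x = 0.0436, y = -0.0520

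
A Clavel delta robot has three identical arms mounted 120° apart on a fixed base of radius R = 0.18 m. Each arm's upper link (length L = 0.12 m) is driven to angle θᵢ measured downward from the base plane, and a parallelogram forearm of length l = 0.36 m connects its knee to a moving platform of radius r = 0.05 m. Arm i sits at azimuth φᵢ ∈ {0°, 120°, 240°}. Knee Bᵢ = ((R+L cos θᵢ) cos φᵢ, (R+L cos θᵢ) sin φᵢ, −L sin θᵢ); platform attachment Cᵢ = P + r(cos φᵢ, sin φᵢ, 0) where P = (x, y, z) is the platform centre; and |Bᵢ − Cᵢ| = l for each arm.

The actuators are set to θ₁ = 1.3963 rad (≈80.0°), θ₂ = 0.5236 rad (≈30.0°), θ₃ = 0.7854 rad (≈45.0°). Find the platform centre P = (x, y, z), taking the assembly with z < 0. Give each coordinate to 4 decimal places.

(-0.1006, 0.0278, -0.3743)

arm 1 at φ=0.0°: ρ1 = 0.1508;  centre 1 = (0.1508, 0.0000, -0.1182)
arm 2 at φ=120.0°: ρ2 = 0.2339;  centre 2 = (-0.1170, 0.2026, -0.0600)
arm 3 at φ=240.0°: ρ3 = 0.2149;  centre 3 = (-0.1074, -0.1861, -0.0849)
subtract pairs → two planes through P
[-0.5356 0.4052 0.1164]·P = 0.0216;  [-0.5165 -0.3721 0.0666]·P = 0.0166
det = 0.4086;  x = -0.0362+0.1721z,  y = 0.0055+-0.0597z
into |P−centre ₁|² = l²: 1.0332z² + 0.1713z + -0.0806 = 0;  Δ = 0.3626;  z = -0.3743 or 0.2085 → z<0 root = -0.3743
x = -0.1006, y = 0.0278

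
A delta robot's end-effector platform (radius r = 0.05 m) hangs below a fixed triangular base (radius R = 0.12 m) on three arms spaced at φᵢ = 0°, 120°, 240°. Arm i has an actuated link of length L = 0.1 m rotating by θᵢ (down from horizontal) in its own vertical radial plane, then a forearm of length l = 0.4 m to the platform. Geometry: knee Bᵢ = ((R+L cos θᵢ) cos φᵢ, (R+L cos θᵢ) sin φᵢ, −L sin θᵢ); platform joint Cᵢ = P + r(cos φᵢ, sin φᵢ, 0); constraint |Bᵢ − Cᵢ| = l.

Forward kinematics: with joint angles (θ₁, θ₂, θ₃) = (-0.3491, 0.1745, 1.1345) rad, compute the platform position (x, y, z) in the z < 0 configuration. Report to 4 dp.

O1 = (0.1640·cos0.0°, 0.1640·sin0.0°, 0.0342) = (0.1640, 0.0000, 0.0342)
O2 = (0.1685·cos120.0°, 0.1685·sin120.0°, -0.0174) = (-0.0842, 0.1459, -0.0174)
arm 3 at φ=240.0°: (R−r)+L cos θ3 = 0.1123;  O3 = (-0.0561, -0.0972, -0.0906)
|O₂|²−|O₁|² = 0.0006;  |O₃|²−|O₁|² = -0.0072
plane₁₂: -0.4964x+0.2918y+-0.1031z = 0.0006
det = 0.2250;  x = 0.0088+-0.4130z,  y = 0.0172+-0.3491z
sphere 1 gives Az²+Bz+C=0 with A=1.2924, B=0.0477, C=-0.1345;  B²−4AC=0.6975;  roots -0.3415, 0.3046;  negative root z = -0.3415
x = 0.1499, y = 0.1364

(0.1499, 0.1364, -0.3415)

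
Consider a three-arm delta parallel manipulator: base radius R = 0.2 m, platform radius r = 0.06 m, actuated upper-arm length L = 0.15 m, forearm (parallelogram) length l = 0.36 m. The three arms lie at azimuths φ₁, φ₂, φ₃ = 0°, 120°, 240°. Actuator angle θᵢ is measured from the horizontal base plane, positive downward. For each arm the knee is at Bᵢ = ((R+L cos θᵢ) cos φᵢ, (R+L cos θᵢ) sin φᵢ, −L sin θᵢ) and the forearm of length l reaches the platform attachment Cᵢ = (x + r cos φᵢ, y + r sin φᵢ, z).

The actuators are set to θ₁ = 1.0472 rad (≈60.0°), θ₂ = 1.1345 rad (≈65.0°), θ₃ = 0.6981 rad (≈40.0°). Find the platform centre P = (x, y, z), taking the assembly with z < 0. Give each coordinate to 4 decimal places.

centre 1 = (0.2150·cos0.0°, 0.2150·sin0.0°, -0.1299) = (0.2150, 0.0000, -0.1299)
arm 2 at φ=120.0°: ρ2 = 0.2034;  centre 2 = (-0.1017, 0.1761, -0.1359)
centre 3 = (0.2549·cos240.0°, 0.2549·sin240.0°, -0.0964) = (-0.1275, -0.2208, -0.0964)
|centre ₂|²−|centre ₁|² = -0.0033;  |centre ₃|²−|centre ₁|² = 0.0112
plane₁₂: -0.6334x+0.3523y+-0.0121z = -0.0033
det = 0.5209;  x = -0.0048+0.0350z,  y = -0.0179+0.0973z
sphere 1 gives Az²+Bz+C=0 with A=1.0107, B=0.2409, C=-0.0641;  B²−4AC=0.3172;  roots -0.3978, 0.1594;  negative root z = -0.3978
x = -0.0187, y = -0.0566

(-0.0187, -0.0566, -0.3978)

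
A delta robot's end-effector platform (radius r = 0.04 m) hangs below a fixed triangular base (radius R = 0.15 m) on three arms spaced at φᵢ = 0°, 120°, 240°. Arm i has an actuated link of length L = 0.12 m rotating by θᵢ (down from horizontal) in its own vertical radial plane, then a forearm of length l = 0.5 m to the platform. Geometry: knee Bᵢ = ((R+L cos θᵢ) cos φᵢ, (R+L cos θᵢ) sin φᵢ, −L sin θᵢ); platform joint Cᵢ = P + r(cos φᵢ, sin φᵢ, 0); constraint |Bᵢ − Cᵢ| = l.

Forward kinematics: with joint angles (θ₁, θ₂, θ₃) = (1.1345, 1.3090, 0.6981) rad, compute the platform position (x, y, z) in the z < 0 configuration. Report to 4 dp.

φ1=0.0°: virtual centre (0.1607, 0.0000, -0.1088), radius l
arm 2 at φ=120.0°: (R−r)+L cos θ2 = 0.1411;  S2 = (-0.0705, 0.1222, -0.1159)
S3 = (0.2019·cos240.0°, 0.2019·sin240.0°, -0.0771) = (-0.1010, -0.1749, -0.0771)
|S₂|²−|S₁|² = -0.0043;  |S₃|²−|S₁|² = 0.0091
[-0.4625 0.2443 -0.0143]·P = -0.0043;  [-0.5233 -0.3497 0.0633]·P = 0.0091
det = 0.2896;  x = -0.0024+0.0361z,  y = -0.0223+0.1269z
quadratic in z: (1.0174)z²+(0.2001)z+(-0.2111)=0, √Δ=0.9481 → z ∈ {-0.5643, 0.3676}; z = -0.5643 (taking z<0)
x = -0.0228, y = -0.0939

(-0.0228, -0.0939, -0.5643)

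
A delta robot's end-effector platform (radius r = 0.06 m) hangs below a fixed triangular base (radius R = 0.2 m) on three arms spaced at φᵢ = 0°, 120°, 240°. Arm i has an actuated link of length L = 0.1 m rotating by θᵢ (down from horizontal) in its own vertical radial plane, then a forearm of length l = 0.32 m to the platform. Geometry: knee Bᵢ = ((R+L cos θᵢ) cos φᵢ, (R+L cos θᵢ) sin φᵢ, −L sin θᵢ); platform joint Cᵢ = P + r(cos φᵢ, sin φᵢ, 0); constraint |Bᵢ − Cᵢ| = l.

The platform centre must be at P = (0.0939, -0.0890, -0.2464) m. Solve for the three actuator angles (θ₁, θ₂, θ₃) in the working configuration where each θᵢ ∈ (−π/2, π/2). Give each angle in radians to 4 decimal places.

θ₁ = -0.2614, θ₂ = 1.3965, θ₃ = 0.3493

arm 1 (φ=0.0°): x'=0.0939, y'=-0.0890
  A cos θ + B sin θ = C:  0.0461·cos θ + -0.2464·sin θ = 0.1082
  √(A²+B²)=0.2507;  θ1 = -1.3858+1.1245 ≈ -0.2614
rotate P by −φ2: (-0.1240, -0.0368, -0.2464)
  A=0.2640, B=-0.2464, C=(l²−L²−A²−y'²−z²)/(2L)=-0.1969
  γ=atan2(-0.2464,0.2640)=-0.7509;  ψ=arccos(-0.5452)=2.1474;  θ2=γ+ψ≈1.3965
rotate P by −φ3: (0.0301, 0.1258, -0.2464)
  A=0.1099, B=-0.2464, C=(l²−L²−A²−y'²−z²)/(2L)=0.0189
  √(A²+B²)=0.2698;  θ3 = -1.1513+1.5006 ≈ 0.3493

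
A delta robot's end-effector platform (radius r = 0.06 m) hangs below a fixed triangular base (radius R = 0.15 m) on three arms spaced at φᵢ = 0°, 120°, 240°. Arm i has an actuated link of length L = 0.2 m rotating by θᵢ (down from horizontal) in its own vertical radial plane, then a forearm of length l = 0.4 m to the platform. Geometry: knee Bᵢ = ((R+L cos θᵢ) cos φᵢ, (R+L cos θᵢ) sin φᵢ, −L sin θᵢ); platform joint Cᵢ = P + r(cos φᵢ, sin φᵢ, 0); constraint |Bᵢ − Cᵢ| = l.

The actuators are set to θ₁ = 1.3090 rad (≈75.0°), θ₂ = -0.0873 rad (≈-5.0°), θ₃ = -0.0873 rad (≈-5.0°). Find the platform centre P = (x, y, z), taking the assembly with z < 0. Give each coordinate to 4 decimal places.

(-0.2495, 0.0000, -0.2762)

arm 1 at φ=0.0°: ρ1 = 0.1418;  S1 = (0.1418, 0.0000, -0.1932)
arm 2 at φ=120.0°: ρ2 = 0.2892;  S2 = (-0.1446, 0.2505, 0.0174)
arm 3 at φ=240.0°: ρ3 = 0.2892;  S3 = (-0.1446, -0.2505, 0.0174)
|S₂|²−|S₁|² = 0.0265;  |S₃|²−|S₁|² = 0.0265
plane₁₂: -0.5728x+0.5010y+0.4212z = 0.0265
Cramer: x(z) = -0.0463+0.7355z;  y(z) = 0.0000-0.0000z
into |P−S₁|² = l²: 1.5409z² + 0.1097z + -0.0873 = 0;  Δ = 0.5501;  z = -0.2762 or 0.2051 → z<0 root = -0.2762
x = -0.2495, y = 0.0000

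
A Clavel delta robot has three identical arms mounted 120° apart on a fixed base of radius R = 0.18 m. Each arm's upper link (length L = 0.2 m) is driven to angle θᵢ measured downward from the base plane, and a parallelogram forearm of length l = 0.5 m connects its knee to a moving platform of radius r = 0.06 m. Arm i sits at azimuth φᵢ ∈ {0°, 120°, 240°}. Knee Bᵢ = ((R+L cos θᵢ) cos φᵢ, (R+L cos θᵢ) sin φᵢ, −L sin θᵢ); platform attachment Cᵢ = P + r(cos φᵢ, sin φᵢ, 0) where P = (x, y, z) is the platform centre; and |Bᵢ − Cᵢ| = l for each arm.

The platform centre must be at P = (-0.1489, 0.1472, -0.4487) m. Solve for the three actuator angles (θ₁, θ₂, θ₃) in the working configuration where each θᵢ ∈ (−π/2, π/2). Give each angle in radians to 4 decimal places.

θ₁ = 0.9598, θ₂ = -0.1745, θ₃ = 0.6979

rotate P by −φ1: (-0.1489, 0.1472, -0.4487)
  A=0.2689, B=-0.4487, C=(l²−L²−A²−y'²−z²)/(2L)=-0.2133
  γ=atan2(-0.4487,0.2689)=-1.0309;  ψ=arccos(-0.4077)=1.9907;  θ1=γ+ψ≈0.9598
φ2=120.0° → target in arm frame (0.2019, 0.0554)
  e−x'=-0.0819;  (l²−L²−(e−x')²−y'²−z²)/2L = -0.0028
  θ2 = atan2(B,A) + arccos(C/0.4561) = -0.1745
φ3=240.0° → target in arm frame (-0.0530, -0.2026)
  A cos θ + B sin θ = C:  0.1730·cos θ + -0.4487·sin θ = -0.1557
  √(A²+B²)=0.4809;  θ3 = -1.2027+1.9006 ≈ 0.6979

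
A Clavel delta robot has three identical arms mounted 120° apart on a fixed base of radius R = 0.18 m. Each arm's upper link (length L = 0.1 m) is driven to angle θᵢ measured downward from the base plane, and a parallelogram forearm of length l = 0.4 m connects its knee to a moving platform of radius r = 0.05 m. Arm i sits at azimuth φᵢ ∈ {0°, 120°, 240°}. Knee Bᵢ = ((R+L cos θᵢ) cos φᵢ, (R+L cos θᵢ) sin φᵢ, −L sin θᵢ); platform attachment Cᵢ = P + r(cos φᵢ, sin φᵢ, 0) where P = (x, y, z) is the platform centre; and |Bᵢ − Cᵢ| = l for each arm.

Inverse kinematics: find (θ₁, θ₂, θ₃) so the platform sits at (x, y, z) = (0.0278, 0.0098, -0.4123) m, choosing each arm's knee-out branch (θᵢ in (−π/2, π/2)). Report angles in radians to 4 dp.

φ1=0.0° → target in arm frame (0.0278, 0.0098)
  A cos θ + B sin θ = C:  0.1022·cos θ + -0.4123·sin θ = -0.1527
  θ1 = atan2(B,A) + arccos(C/0.4248) = 0.6106
arm 2 (φ=120.0°): x'=-0.0054, y'=-0.0290
  A cos θ + B sin θ = C:  0.1354·cos θ + -0.4123·sin θ = -0.1958
  √(A²+B²)=0.4340;  θ2 = -1.2535+2.0390 ≈ 0.7855
rotate P by −φ3: (-0.0224, 0.0192, -0.4123)
  A=0.1524, B=-0.4123, C=(l²−L²−A²−y'²−z²)/(2L)=-0.2179
  γ=atan2(-0.4123,0.1524)=-1.2168;  ψ=arccos(-0.4957)=2.0895;  θ3=γ+ψ≈0.8727

θ₁ = 0.6106, θ₂ = 0.7855, θ₃ = 0.8727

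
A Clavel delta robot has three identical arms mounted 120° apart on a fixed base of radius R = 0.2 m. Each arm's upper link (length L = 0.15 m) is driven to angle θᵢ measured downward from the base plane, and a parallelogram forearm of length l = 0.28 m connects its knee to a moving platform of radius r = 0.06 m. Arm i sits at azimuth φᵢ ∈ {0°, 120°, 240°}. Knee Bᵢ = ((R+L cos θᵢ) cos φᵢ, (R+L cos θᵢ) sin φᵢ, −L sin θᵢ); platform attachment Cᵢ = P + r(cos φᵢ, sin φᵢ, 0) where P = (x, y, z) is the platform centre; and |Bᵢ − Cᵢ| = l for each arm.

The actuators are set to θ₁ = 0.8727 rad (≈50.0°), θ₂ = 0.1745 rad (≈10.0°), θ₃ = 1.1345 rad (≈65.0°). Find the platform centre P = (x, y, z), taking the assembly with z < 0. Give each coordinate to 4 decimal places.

(-0.0151, 0.0801, -0.2083)

φ1=0.0°: virtual centre (0.2364, 0.0000, -0.1149), radius l
centre 2 = (0.2877·cos120.0°, 0.2877·sin120.0°, -0.0260) = (-0.1439, 0.2492, -0.0260)
φ3=240.0°: virtual centre (-0.1017, -0.1761, -0.1359), radius l
subtract pairs → two planes through P
linear system: -0.7606x+0.4983y = 0.0144−0.1777z; -0.6762x+-0.3523y = -0.0092−-0.0421z
Cramer: x(z) = -0.0007+0.0688z;  y(z) = 0.0277-0.2516z
into |P−centre ₁|² = l²: 1.0680z² + 0.1832z + -0.0082 = 0;  Δ = 0.0685;  z = -0.2083 or 0.0368 → z<0 root = -0.2083
x = -0.0151, y = 0.0801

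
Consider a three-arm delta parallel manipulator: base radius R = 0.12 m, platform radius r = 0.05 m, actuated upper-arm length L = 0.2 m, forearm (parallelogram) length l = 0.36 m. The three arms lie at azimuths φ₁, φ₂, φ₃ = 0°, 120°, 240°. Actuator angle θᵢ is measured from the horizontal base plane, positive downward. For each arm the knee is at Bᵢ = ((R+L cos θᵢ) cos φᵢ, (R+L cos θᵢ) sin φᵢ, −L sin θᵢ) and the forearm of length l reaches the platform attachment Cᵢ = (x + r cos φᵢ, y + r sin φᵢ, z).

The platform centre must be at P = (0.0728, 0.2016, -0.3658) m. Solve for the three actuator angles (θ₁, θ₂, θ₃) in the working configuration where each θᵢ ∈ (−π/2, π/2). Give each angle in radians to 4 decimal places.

rotate P by −φ1: (0.0728, 0.2016, -0.3658)
  A cos θ + B sin θ = C:  -0.0028·cos θ + -0.3658·sin θ = -0.2122
  √(A²+B²)=0.3658;  θ1 = -1.5785+2.1895 ≈ 0.6110
rotate P by −φ2: (0.1382, -0.1638, -0.3658)
  A=-0.0682, B=-0.3658, C=(l²−L²−A²−y'²−z²)/(2L)=-0.1893
  √(A²+B²)=0.3721;  θ2 = -1.7551+2.1044 ≈ 0.3493
rotate P by −φ3: (-0.2110, -0.0378, -0.3658)
  e−x'=0.2810;  (l²−L²−(e−x')²−y'²−z²)/2L = -0.3115
  √(A²+B²)=0.4613;  θ3 = -0.9158+2.3121 ≈ 1.3963

θ₁ = 0.6110, θ₂ = 0.3493, θ₃ = 1.3963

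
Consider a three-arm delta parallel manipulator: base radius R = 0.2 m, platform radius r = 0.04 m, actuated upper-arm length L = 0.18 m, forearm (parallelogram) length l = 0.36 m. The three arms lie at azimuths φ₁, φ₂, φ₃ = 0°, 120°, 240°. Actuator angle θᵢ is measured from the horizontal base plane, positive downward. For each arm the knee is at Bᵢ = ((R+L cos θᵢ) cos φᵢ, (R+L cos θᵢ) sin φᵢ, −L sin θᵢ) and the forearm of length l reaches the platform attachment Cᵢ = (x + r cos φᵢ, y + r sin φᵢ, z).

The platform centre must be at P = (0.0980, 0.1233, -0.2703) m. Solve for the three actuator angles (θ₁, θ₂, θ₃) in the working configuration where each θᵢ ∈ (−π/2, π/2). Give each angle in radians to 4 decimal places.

arm 1 (φ=0.0°): x'=0.0980, y'=0.1233
  A cos θ + B sin θ = C:  0.0620·cos θ + -0.2703·sin θ = 0.0141
  γ=atan2(-0.2703,0.0620)=-1.3453;  ψ=arccos(0.0510)=1.5198;  θ1=γ+ψ≈0.1745
arm 2 (φ=120.0°): x'=0.0578, y'=-0.1465
  A=0.1022, B=-0.2703, C=(l²−L²−A²−y'²−z²)/(2L)=-0.0216
  √(A²+B²)=0.2890;  θ2 = -1.2093+1.6456 ≈ 0.4364
φ3=240.0° → target in arm frame (-0.1558, 0.0232)
  A cos θ + B sin θ = C:  0.3158·cos θ + -0.2703·sin θ = -0.2114
  γ=atan2(-0.2703,0.3158)=-0.7080;  ψ=arccos(-0.5087)=2.1044;  θ3=γ+ψ≈1.3965

θ₁ = 0.1745, θ₂ = 0.4364, θ₃ = 1.3965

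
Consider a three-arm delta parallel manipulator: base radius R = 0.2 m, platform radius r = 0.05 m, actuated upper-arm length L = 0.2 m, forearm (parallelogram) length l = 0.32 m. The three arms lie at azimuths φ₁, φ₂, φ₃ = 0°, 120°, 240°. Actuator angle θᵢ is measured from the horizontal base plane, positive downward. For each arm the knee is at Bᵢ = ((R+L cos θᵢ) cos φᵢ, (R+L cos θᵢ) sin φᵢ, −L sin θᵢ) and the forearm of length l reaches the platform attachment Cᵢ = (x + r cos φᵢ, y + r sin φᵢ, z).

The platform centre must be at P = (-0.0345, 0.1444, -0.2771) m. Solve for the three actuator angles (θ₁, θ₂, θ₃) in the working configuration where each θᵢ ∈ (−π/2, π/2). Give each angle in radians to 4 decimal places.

arm 1 (φ=0.0°): x'=-0.0345, y'=0.1444
  A=0.1845, B=-0.2771, C=(l²−L²−A²−y'²−z²)/(2L)=-0.1732
  √(A²+B²)=0.3329;  θ1 = -0.9834+2.1179 ≈ 1.1346
rotate P by −φ2: (0.1423, -0.0423, -0.2771)
  A=0.0077, B=-0.2771, C=(l²−L²−A²−y'²−z²)/(2L)=-0.0406
  θ2 = atan2(B,A) + arccos(C/0.2772) = 0.1747
arm 3 (φ=240.0°): x'=-0.1078, y'=-0.1021
  e−x'=0.2578;  (l²−L²−(e−x')²−y'²−z²)/2L = -0.2282
  √(A²+B²)=0.3785;  θ3 = -0.8215+2.2179 ≈ 1.3964

θ₁ = 1.1346, θ₂ = 0.1747, θ₃ = 1.3964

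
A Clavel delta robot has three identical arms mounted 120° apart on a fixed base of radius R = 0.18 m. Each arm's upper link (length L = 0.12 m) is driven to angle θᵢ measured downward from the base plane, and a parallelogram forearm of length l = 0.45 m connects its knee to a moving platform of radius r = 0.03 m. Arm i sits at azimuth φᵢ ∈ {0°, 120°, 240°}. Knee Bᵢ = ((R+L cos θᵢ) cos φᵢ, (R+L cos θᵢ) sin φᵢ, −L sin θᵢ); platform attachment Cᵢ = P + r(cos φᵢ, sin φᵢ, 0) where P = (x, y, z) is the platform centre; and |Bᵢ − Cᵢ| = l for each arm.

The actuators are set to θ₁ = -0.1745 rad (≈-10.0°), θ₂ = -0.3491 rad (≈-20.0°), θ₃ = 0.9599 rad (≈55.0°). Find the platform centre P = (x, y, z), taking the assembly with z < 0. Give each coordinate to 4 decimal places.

φ1=0.0°: virtual centre (0.2682, 0.0000, 0.0208), radius l
φ2=120.0°: virtual centre (-0.1314, 0.2276, 0.0410), radius l
O3 = (0.2188·cos240.0°, 0.2188·sin240.0°, -0.0983) = (-0.1094, -0.1895, -0.0983)
eliminate P² terms by subtracting sphere 1 from 2 and 3
plane₁₂: -0.7991x+0.4551y+0.0404z = -0.0016
det = 0.6466;  x = 0.0114+-0.1440z,  y = 0.0164+-0.3417z
quadratic in z: (1.1375)z²+(0.0211)z+(-0.1358)=0, √Δ=0.7865 → z ∈ {-0.3550, 0.3364}; z = -0.3550 (taking z<0)
x = 0.0625, y = 0.1377

(0.0625, 0.1377, -0.3550)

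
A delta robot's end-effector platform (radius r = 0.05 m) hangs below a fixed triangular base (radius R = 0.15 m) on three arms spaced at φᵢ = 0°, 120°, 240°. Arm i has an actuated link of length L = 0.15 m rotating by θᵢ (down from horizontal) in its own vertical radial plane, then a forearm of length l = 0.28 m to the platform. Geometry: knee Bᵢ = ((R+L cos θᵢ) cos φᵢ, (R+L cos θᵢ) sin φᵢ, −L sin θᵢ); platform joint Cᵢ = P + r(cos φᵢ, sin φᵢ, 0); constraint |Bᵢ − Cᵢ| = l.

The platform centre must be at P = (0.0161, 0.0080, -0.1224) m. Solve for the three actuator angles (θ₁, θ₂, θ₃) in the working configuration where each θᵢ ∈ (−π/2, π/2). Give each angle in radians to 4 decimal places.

φ1=0.0° → target in arm frame (0.0161, 0.0080)
  e−x'=0.0839;  (l²−L²−(e−x')²−y'²−z²)/2L = 0.1127
  θ1 = atan2(B,A) + arccos(C/0.1484) = -0.2618
φ2=120.0° → target in arm frame (-0.0011, -0.0179)
  A=0.1011, B=-0.1224, C=(l²−L²−A²−y'²−z²)/(2L)=0.1012
  γ=atan2(-0.1224,0.1011)=-0.8803;  ψ=arccos(0.6376)=0.8794;  θ2=γ+ψ≈-0.0009
arm 3 (φ=240.0°): x'=-0.0150, y'=0.0099
  e−x'=0.1150;  (l²−L²−(e−x')²−y'²−z²)/2L = 0.0920
  √(A²+B²)=0.1679;  θ3 = -0.8167+0.9910 ≈ 0.1744

θ₁ = -0.2618, θ₂ = -0.0009, θ₃ = 0.1744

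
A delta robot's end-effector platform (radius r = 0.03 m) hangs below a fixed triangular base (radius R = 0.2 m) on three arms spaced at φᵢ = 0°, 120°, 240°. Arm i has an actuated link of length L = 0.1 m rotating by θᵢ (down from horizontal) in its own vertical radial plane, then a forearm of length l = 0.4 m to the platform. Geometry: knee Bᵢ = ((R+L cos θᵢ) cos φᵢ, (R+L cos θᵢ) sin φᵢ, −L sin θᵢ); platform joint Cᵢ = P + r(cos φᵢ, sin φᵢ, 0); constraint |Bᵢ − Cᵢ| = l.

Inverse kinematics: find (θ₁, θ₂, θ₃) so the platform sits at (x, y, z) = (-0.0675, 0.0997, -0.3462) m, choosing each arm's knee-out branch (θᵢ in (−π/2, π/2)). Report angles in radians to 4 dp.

φ1=0.0° → target in arm frame (-0.0675, 0.0997)
  A cos θ + B sin θ = C:  0.2375·cos θ + -0.3462·sin θ = -0.1810
  θ1 = atan2(B,A) + arccos(C/0.4198) = 1.0470
rotate P by −φ2: (0.1201, 0.0086, -0.3462)
  e−x'=0.0499;  (l²−L²−(e−x')²−y'²−z²)/2L = 0.1379
  γ=atan2(-0.3462,0.0499)=-1.4276;  ψ=arccos(0.3943)=1.1655;  θ2=γ+ψ≈-0.2621
arm 3 (φ=240.0°): x'=-0.0526, y'=-0.1083
  A cos θ + B sin θ = C:  0.2226·cos θ + -0.3462·sin θ = -0.1557
  √(A²+B²)=0.4116;  θ3 = -0.9994+1.9586 ≈ 0.9593

θ₁ = 1.0470, θ₂ = -0.2621, θ₃ = 0.9593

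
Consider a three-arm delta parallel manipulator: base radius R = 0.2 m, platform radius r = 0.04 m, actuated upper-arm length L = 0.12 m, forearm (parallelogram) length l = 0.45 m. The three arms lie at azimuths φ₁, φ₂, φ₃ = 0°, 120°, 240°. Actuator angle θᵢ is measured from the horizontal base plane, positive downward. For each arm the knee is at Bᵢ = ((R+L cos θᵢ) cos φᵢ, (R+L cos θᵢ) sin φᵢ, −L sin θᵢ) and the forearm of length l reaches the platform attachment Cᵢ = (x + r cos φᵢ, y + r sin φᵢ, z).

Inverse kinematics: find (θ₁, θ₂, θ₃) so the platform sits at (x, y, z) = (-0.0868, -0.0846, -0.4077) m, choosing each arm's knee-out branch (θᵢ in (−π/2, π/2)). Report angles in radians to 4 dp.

arm 1 (φ=0.0°): x'=-0.0868, y'=-0.0846
  A=0.2468, B=-0.4077, C=(l²−L²−A²−y'²−z²)/(2L)=-0.1924
  √(A²+B²)=0.4766;  θ1 = -1.0265+1.9865 ≈ 0.9600
φ2=120.0° → target in arm frame (-0.0299, 0.1175)
  A=0.1899, B=-0.4077, C=(l²−L²−A²−y'²−z²)/(2L)=-0.1165
  √(A²+B²)=0.4497;  θ2 = -1.1350+1.8329 ≈ 0.6979
rotate P by −φ3: (0.1167, -0.0329, -0.4077)
  A=0.0433, B=-0.4077, C=(l²−L²−A²−y'²−z²)/(2L)=0.0788
  θ3 = atan2(B,A) + arccos(C/0.4100) = -0.0876

θ₁ = 0.9600, θ₂ = 0.6979, θ₃ = -0.0876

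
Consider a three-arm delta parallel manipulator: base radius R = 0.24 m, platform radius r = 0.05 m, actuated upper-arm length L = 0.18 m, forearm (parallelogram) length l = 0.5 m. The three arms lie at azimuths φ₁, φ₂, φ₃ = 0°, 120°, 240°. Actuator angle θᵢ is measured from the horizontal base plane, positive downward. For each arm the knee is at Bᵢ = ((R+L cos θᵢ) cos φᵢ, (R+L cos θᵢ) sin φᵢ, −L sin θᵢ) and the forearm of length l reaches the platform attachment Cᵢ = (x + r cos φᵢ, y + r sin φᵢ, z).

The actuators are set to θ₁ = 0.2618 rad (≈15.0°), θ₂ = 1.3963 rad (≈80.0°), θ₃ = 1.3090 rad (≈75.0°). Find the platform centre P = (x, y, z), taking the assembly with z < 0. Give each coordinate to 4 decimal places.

φ1=0.0°: virtual centre (0.3639, 0.0000, -0.0466), radius l
centre 2 = (0.2213·cos120.0°, 0.2213·sin120.0°, -0.1773) = (-0.1106, 0.1916, -0.1773)
centre 3 = (0.2366·cos240.0°, 0.2366·sin240.0°, -0.1739) = (-0.1183, -0.2049, -0.1739)
eliminate P² terms by subtracting sphere 1 from 2 and 3
linear system: -0.9490x+0.3832y = -0.0542−-0.2614z; -0.9643x+-0.4098y = -0.0484−-0.2546z
det = 0.7584;  x = 0.0537+-0.2698z,  y = -0.0084+0.0138z
quadratic in z: (1.0730)z²+(0.2603)z+(-0.1516)=0, √Δ=0.8475 → z ∈ {-0.5162, 0.2736}; z = -0.5162 (taking z<0)
x = 0.1930, y = -0.0155

(0.1930, -0.0155, -0.5162)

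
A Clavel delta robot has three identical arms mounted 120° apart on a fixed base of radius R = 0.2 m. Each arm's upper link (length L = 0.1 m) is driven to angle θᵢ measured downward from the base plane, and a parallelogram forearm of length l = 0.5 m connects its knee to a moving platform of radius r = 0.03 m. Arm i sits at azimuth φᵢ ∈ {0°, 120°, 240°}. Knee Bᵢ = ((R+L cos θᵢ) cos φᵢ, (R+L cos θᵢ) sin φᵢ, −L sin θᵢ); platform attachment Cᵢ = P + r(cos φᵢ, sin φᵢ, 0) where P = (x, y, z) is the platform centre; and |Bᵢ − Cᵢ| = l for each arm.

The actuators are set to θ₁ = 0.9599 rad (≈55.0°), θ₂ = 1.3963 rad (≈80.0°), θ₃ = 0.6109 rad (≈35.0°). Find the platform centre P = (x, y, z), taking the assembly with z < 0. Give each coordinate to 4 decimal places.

(0.0048, -0.0856, -0.5214)

φ1=0.0°: virtual centre (0.2274, 0.0000, -0.0819), radius l
centre 2 = (0.1874·cos120.0°, 0.1874·sin120.0°, -0.0985) = (-0.0937, 0.1623, -0.0985)
φ3=240.0°: virtual centre (-0.1260, -0.2182, -0.0574), radius l
eliminate P² terms by subtracting sphere 1 from 2 and 3
linear system: -0.6421x+0.3245y = -0.0136−-0.0331z; -0.7066x+-0.4363y = 0.0083−0.0491z
det = 0.5095;  x = 0.0063+0.0029z,  y = -0.0294+0.1078z
sphere 1 gives Az²+Bz+C=0 with A=1.0116, B=0.1562, C=-0.1936;  B²−4AC=0.8077;  roots -0.5214, 0.3670;  negative root z = -0.5214
x = 0.0048, y = -0.0856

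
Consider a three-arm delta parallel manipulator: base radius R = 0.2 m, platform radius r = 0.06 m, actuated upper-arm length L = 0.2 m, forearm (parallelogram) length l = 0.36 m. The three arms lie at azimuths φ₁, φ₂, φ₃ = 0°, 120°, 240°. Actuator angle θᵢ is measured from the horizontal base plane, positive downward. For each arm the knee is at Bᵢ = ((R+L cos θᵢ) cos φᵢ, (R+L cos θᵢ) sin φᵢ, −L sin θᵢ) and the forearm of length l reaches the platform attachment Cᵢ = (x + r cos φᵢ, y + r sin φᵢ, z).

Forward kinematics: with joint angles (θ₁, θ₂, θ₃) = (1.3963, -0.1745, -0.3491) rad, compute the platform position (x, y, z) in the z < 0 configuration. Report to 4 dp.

O1 = (0.1747·cos0.0°, 0.1747·sin0.0°, -0.1970) = (0.1747, 0.0000, -0.1970)
arm 2 at φ=120.0°: e+L cos θ2 = 0.3370;  O2 = (-0.1685, 0.2918, 0.0347)
arm 3 at φ=240.0°: e+L cos θ3 = 0.3279;  O3 = (-0.1640, -0.2840, 0.0684)
subtract pairs → two planes through P
plane₁₂: -0.6864x+0.5836y+0.4634z = 0.0454
det = 0.7852;  x = -0.0647+0.7297z,  y = 0.0017+0.0642z
into |P−O₁|² = l²: 1.5366z² + 0.0447z + -0.0335 = 0;  Δ = 0.2076;  z = -0.1628 or 0.1337 → z<0 root = -0.1628
x = -0.1835, y = -0.0088

(-0.1835, -0.0088, -0.1628)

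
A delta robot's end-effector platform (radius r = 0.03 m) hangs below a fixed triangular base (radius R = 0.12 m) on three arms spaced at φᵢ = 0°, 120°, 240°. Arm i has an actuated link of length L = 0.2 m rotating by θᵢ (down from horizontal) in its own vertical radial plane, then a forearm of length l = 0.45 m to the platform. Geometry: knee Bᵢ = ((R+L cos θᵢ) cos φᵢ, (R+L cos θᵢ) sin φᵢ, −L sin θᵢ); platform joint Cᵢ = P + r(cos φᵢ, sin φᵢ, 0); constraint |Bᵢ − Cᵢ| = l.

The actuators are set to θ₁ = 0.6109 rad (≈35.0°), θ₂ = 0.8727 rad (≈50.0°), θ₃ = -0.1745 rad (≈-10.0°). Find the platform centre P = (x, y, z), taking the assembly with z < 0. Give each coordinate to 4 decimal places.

(-0.0438, -0.1819, -0.3990)

O1 = (0.2538·cos0.0°, 0.2538·sin0.0°, -0.1147) = (0.2538, 0.0000, -0.1147)
arm 2 at φ=120.0°: e+L cos θ2 = 0.2186;  O2 = (-0.1093, 0.1893, -0.1532)
arm 3 at φ=240.0°: e+L cos θ3 = 0.2870;  O3 = (-0.1435, -0.2485, 0.0347)
subtract pairs → two planes through P
plane₁₂: -0.7262x+0.3785y+-0.0770z = -0.0063
Cramer: x(z) = 0.0014+0.1132z;  y(z) = -0.0142+0.4204z
sphere 1 gives Az²+Bz+C=0 with A=1.1896, B=0.1604, C=-0.1254;  B²−4AC=0.6224;  roots -0.3990, 0.2642;  negative root z = -0.3990
x = -0.0438, y = -0.1819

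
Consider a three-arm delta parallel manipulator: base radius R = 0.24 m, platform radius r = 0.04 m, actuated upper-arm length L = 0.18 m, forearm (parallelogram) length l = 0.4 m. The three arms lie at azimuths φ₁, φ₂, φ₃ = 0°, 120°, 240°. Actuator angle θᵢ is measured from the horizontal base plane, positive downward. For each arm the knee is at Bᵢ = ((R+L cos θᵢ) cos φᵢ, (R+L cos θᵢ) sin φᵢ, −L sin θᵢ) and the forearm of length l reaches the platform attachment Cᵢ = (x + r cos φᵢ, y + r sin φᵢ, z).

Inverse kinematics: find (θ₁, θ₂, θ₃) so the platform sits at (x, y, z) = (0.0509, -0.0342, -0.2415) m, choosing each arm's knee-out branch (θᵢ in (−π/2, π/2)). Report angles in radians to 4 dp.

φ1=0.0° → target in arm frame (0.0509, -0.0342)
  e−x'=0.1491;  (l²−L²−(e−x')²−y'²−z²)/2L = 0.1274
  θ1 = atan2(B,A) + arccos(C/0.2838) = 0.0875
φ2=120.0° → target in arm frame (-0.0551, -0.0270)
  e−x'=0.2551;  (l²−L²−(e−x')²−y'²−z²)/2L = 0.0097
  θ2 = atan2(B,A) + arccos(C/0.3513) = 0.7851
φ3=240.0° → target in arm frame (0.0042, 0.0612)
  A cos θ + B sin θ = C:  0.1958·cos θ + -0.2415·sin θ = 0.0755
  √(A²+B²)=0.3109;  θ3 = -0.8894+1.3255 ≈ 0.4360

θ₁ = 0.0875, θ₂ = 0.7851, θ₃ = 0.4360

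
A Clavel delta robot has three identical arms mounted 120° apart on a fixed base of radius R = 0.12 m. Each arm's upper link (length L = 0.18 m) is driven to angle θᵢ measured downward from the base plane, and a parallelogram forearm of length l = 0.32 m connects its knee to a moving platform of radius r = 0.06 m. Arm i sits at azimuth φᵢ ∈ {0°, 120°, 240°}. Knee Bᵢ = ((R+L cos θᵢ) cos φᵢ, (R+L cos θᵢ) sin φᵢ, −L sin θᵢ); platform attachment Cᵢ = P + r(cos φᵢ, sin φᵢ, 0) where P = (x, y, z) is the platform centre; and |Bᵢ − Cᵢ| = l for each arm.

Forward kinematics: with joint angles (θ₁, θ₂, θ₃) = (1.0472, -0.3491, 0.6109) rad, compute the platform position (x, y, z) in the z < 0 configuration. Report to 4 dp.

(-0.1390, 0.1057, -0.2437)

O1 = (0.1500·cos0.0°, 0.1500·sin0.0°, -0.1559) = (0.1500, 0.0000, -0.1559)
O2 = (0.2291·cos120.0°, 0.2291·sin120.0°, 0.0616) = (-0.1146, 0.1984, 0.0616)
O3 = (0.2074·cos240.0°, 0.2074·sin240.0°, -0.1032) = (-0.1037, -0.1797, -0.1032)
|O₂|²−|O₁|² = 0.0095;  |O₃|²−|O₁|² = 0.0069
[-0.5291 0.3969 0.4349]·P = 0.0095;  [-0.5074 -0.3593 0.1053]·P = 0.0069
det = 0.3915;  x = -0.0157+0.5058z,  y = 0.0030+-0.4214z
quadratic in z: (1.4335)z²+(0.1416)z+(-0.0506)=0, √Δ=0.5571 → z ∈ {-0.2437, 0.1449}; z = -0.2437 (taking z<0)
x = -0.1390, y = 0.1057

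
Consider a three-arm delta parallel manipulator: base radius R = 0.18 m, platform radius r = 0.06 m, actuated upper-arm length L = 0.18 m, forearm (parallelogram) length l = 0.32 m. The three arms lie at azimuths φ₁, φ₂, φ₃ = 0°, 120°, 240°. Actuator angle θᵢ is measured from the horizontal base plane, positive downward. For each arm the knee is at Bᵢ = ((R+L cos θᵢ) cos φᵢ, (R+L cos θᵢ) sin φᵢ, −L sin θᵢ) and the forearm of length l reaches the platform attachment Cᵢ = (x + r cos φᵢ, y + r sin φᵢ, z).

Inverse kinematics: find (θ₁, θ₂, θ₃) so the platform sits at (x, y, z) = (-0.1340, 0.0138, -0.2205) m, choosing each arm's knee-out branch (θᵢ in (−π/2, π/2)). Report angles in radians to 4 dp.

arm 1 (φ=0.0°): x'=-0.1340, y'=0.0138
  e−x'=0.2540;  (l²−L²−(e−x')²−y'²−z²)/2L = -0.1204
  √(A²+B²)=0.3364;  θ1 = -0.7149+1.9367 ≈ 1.2218
φ2=120.0° → target in arm frame (0.0790, 0.1091)
  e−x'=0.0410;  (l²−L²−(e−x')²−y'²−z²)/2L = 0.0216
  θ2 = atan2(B,A) + arccos(C/0.2243) = 0.0875
arm 3 (φ=240.0°): x'=0.0550, y'=-0.1229
  A=0.0650, B=-0.2205, C=(l²−L²−A²−y'²−z²)/(2L)=0.0057
  √(A²+B²)=0.2299;  θ3 = -1.2843+1.5461 ≈ 0.2617

θ₁ = 1.2218, θ₂ = 0.0875, θ₃ = 0.2617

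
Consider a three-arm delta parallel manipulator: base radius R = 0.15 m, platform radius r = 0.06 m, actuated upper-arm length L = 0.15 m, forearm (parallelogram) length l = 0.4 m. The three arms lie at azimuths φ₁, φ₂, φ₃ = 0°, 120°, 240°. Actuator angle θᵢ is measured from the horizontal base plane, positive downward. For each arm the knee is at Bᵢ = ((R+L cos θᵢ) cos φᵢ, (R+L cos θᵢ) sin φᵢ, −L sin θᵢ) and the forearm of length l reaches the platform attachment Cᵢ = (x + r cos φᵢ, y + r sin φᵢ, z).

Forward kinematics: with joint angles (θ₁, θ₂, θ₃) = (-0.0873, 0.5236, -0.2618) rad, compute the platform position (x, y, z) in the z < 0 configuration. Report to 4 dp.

(0.0327, -0.0953, -0.3158)

S1 = (0.2394·cos0.0°, 0.2394·sin0.0°, 0.0131) = (0.2394, 0.0000, 0.0131)
arm 2 at φ=120.0°: e+L cos θ2 = 0.2199;  S2 = (-0.1100, 0.1904, -0.0750)
arm 3 at φ=240.0°: e+L cos θ3 = 0.2349;  S3 = (-0.1174, -0.2034, 0.0388)
|S₂|²−|S₁|² = -0.0035;  |S₃|²−|S₁|² = -0.0008
linear system: -0.6988x+0.3809y = -0.0035−-0.1762z; -0.7137x+-0.4068y = -0.0008−0.0515z
Cramer: x(z) = 0.0031-0.0936z;  y(z) = -0.0035+0.2908z
quadratic in z: (1.0933)z²+(0.0161)z+(-0.1040)=0, √Δ=0.6745 → z ∈ {-0.3158, 0.3011}; z = -0.3158 (taking z<0)
x = 0.0327, y = -0.0953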